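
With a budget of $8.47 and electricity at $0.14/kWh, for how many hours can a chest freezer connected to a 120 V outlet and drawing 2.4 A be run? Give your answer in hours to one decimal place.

210.1 h

Power = 2.4 A × 120 V = 288 W = 0.288 kW
Energy available = $8.47 ÷ $0.14/kWh = 60.5 kWh
Hours = 60.5 kWh ÷ 0.288 kW = 210.1 h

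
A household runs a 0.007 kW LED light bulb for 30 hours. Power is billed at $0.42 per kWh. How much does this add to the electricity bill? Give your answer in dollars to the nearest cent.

Energy = 0.007 kW × 30 h = 0.21 kWh
Cost = 0.21 kWh × $0.42/kWh = $0.09

$0.09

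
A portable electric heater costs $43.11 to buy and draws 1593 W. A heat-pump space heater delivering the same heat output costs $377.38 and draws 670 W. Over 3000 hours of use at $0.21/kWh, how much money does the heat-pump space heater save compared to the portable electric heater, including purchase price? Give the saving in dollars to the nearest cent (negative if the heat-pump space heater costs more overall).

$247.22

portable electric heater: $43.11 + (1593/1000) kW × 3000 h × $0.21 = $43.11 + $1003.59 = $1046.7
heat-pump space heater: $377.38 + (670/1000) kW × 3000 h × $0.21 = $377.38 + $422.1 = $799.48
Saving = $1046.7 − $799.48 = $247.22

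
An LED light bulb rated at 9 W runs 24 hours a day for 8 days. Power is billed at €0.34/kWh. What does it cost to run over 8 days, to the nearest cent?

Runtime = 24 h × 8 = 192 h
Energy = 0.009 kW × 192 h = 1.728 kWh
Cost = 1.728 kWh × €0.34/kWh = €0.59

€0.59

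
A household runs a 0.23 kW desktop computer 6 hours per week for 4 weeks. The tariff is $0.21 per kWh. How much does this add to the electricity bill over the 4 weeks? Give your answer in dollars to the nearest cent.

$1.16

Runtime = 6 h/week × 4 weeks = 24 h
Energy = 0.23 kW × 24 h = 5.52 kWh
Cost = 5.52 kWh × $0.21/kWh = $1.16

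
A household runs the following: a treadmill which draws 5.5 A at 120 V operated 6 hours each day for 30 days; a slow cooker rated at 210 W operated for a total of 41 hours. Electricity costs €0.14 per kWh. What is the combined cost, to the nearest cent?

treadmill: Power = 5.5 A × 120 V = 660 W = 0.66 kW
treadmill: Runtime = 6 h/day × 30 days = 180 h
treadmill: 0.66 kW × 180 h = 118.8 kWh
slow cooker: 0.21 kW × 41 h = 8.61 kWh
Total energy = 127.41 kWh
Cost = 127.41 × €0.14 = €17.84

€17.84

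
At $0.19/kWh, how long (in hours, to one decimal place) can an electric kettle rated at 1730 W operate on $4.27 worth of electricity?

Energy available = $4.27 ÷ $0.19/kWh = 22.4737 kWh
Hours = 22.4737 kWh ÷ 1.73 kW = 13.0 h

13.0 h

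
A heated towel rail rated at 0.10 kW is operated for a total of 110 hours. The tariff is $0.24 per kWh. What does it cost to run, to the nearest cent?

$2.64

Energy = 0.1 kW × 110 h = 11 kWh
Cost = 11 kWh × $0.24/kWh = $2.64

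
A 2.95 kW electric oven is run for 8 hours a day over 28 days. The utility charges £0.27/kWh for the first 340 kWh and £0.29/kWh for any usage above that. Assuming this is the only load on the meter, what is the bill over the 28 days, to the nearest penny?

£184.83

Runtime = 8 h/day × 28 days = 224 h
Energy = 2.95 kW × 224 h = 660.8 kWh
Tier 1 (0–340 kWh): 340 × £0.27 = £91.8
Above 340 kWh: 320.8 × £0.29 = £93.032
Bill = £184.83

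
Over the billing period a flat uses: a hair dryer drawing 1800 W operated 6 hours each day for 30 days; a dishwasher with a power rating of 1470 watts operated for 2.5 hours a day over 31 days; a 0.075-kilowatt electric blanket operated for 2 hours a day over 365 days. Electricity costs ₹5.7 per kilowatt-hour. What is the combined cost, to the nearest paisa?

hair dryer: Runtime = 6 h/day × 30 days = 180 h
hair dryer: 1.8 kW × 180 h = 324 kWh
dishwasher: Runtime = 2.5 h/day × 31 days = 77.5 h
dishwasher: 1.47 kW × 77.5 h = 113.925 kWh
electric blanket: Runtime = 2 h/day × 365 days = 730 h
electric blanket: 0.075 kW × 730 h = 54.75 kWh
Total energy = 492.675 kWh
Cost = 492.675 × ₹5.7 = ₹2808.25

₹2808.25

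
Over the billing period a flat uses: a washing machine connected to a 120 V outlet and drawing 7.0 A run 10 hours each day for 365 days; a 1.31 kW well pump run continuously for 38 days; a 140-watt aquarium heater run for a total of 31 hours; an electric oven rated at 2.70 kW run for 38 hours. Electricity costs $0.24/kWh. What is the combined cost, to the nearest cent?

$1048.24

washing machine: Power = 7.0 A × 120 V = 840 W = 0.84 kW
washing machine: Runtime = 10 h/day × 365 days = 3650 h
washing machine: 0.84 kW × 3650 h = 3066 kWh
well pump: Runtime = 24 h × 38 = 912 h
well pump: 1.31 kW × 912 h = 1194.72 kWh
aquarium heater: 0.14 kW × 31 h = 4.34 kWh
electric oven: 2.7 kW × 38 h = 102.6 kWh
Total energy = 4367.66 kWh
Cost = 4367.66 × $0.24 = $1048.24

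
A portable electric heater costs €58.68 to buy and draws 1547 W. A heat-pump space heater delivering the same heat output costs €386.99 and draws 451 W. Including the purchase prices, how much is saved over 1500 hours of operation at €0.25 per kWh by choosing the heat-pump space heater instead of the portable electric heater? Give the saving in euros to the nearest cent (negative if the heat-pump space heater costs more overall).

portable electric heater: €58.68 + (1547/1000) kW × 1500 h × €0.25 = €58.68 + €580.125 = €638.805
heat-pump space heater: €386.99 + (451/1000) kW × 1500 h × €0.25 = €386.99 + €169.125 = €556.115
Saving = €638.805 − €556.115 = €82.69

€82.69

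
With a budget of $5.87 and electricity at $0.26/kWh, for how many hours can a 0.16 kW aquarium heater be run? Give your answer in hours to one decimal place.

Energy available = $5.87 ÷ $0.26/kWh = 22.5769 kWh
Hours = 22.5769 kWh ÷ 0.16 kW = 141.1 h

141.1 h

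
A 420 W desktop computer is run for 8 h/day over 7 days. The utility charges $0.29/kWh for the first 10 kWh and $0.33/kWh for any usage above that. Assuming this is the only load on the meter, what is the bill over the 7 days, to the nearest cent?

Runtime = 8 h/day × 7 days = 56 h
Energy = 0.42 kW × 56 h = 23.52 kWh
Tier 1 (0–10 kWh): 10 × $0.29 = $2.9
Above 10 kWh: 13.52 × $0.33 = $4.4616
Bill = $7.36

$7.36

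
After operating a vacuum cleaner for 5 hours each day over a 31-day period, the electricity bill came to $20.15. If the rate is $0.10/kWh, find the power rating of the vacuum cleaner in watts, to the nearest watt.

Energy = $20.15 ÷ $0.10/kWh = 201.5 kWh
Runtime = 5 h/day × 31 days = 155 h
Power = 201.5 kWh ÷ 155 h = 1.3 kW = 1300 W

1300 W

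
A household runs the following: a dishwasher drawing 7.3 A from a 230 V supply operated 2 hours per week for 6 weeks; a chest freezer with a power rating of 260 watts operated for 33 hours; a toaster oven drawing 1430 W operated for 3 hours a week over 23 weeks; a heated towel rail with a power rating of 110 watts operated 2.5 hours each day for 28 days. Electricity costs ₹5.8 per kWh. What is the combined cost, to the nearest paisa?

dishwasher: Power = 7.3 A × 230 V = 1679 W = 1.679 kW
dishwasher: Runtime = 2 h/week × 6 weeks = 12 h
dishwasher: 1.679 kW × 12 h = 20.148 kWh
chest freezer: 0.26 kW × 33 h = 8.58 kWh
toaster oven: Runtime = 3 h/week × 23 weeks = 69 h
toaster oven: 1.43 kW × 69 h = 98.67 kWh
heated towel rail: Runtime = 2.5 h/day × 28 days = 70 h
heated towel rail: 0.11 kW × 70 h = 7.7 kWh
Total energy = 135.098 kWh
Cost = 135.098 × ₹5.8 = ₹783.57

₹783.57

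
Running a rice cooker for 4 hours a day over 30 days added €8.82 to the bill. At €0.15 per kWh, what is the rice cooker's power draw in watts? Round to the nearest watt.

490 W

Energy = €8.82 ÷ €0.15/kWh = 58.8 kWh
Runtime = 4 h/day × 30 days = 120 h
Power = 58.8 kWh ÷ 120 h = 0.49 kW = 490 W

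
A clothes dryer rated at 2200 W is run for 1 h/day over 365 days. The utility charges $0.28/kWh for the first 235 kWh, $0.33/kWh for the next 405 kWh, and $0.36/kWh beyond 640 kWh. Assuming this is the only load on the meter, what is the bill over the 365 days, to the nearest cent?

Runtime = 1 h/day × 365 days = 365 h
Energy = 2.2 kW × 365 h = 803 kWh
Tier 1 (0–235 kWh): 235 × $0.28 = $65.8
Tier 2 (235–640 kWh): 405 × $0.33 = $133.65
Above 640 kWh: 163 × $0.36 = $58.68
Bill = $258.13

$258.13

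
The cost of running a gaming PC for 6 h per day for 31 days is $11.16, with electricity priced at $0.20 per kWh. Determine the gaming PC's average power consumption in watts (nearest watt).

300 W

Energy = $11.16 ÷ $0.20/kWh = 55.8 kWh
Runtime = 6 h/day × 31 days = 186 h
Power = 55.8 kWh ÷ 186 h = 0.3 kW = 300 W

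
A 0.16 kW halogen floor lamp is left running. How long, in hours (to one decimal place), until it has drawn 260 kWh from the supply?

Hours = 260 kWh ÷ 0.16 kW = 1625.0 h

1625.0 h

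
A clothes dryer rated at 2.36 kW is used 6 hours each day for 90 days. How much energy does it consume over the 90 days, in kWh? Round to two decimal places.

Runtime = 6 h/day × 90 days = 540 h
Energy = 2.36 kW × 540 h = 1274.4 kWh

1274.40 kWh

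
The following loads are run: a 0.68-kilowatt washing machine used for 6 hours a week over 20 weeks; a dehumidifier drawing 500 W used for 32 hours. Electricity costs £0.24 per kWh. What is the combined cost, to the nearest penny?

washing machine: Runtime = 6 h/week × 20 weeks = 120 h
washing machine: 0.68 kW × 120 h = 81.6 kWh
dehumidifier: 0.5 kW × 32 h = 16 kWh
Total energy = 97.6 kWh
Cost = 97.6 × £0.24 = £23.42

£23.42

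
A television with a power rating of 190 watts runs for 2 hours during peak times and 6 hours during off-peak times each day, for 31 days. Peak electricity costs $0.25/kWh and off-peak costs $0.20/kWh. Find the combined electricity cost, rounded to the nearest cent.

$10.01

Peak energy = 0.19 kW × 2 h × 31 = 11.78 kWh
Off-peak energy = 0.19 kW × 6 h × 31 = 35.34 kWh
Cost = 11.78 × $0.25 + 35.34 × $0.20 = $2.945 + $7.068 = $10.01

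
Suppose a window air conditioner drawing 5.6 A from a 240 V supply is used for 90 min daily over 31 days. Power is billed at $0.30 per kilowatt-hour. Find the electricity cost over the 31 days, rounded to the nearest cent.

$18.75

Power = 5.6 A × 240 V = 1344 W = 1.344 kW
Runtime = 90 min × 31 = 2790 min = 46.5 h
Energy = 1.344 kW × 46.5 h = 62.496 kWh
Cost = 62.496 kWh × $0.30/kWh = $18.75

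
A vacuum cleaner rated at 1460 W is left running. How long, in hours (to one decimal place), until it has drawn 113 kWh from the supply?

Hours = 113 kWh ÷ 1.46 kW = 77.4 h

77.4 h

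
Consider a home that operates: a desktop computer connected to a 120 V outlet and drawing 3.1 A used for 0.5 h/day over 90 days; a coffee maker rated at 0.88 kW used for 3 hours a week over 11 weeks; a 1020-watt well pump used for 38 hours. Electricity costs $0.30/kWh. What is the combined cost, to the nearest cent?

desktop computer: Power = 3.1 A × 120 V = 372 W = 0.372 kW
desktop computer: Runtime = 0.5 h/day × 90 days = 45 h
desktop computer: 0.372 kW × 45 h = 16.74 kWh
coffee maker: Runtime = 3 h/week × 11 weeks = 33 h
coffee maker: 0.88 kW × 33 h = 29.04 kWh
well pump: 1.02 kW × 38 h = 38.76 kWh
Total energy = 84.54 kWh
Cost = 84.54 × $0.30 = $25.36

$25.36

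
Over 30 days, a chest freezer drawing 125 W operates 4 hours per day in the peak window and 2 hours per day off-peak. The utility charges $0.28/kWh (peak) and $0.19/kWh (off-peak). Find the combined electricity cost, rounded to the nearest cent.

Peak energy = 0.125 kW × 4 h × 30 = 15 kWh
Off-peak energy = 0.125 kW × 2 h × 30 = 7.5 kWh
Cost = 15 × $0.28 + 7.5 × $0.19 = $4.2 + $1.425 = $5.63

$5.63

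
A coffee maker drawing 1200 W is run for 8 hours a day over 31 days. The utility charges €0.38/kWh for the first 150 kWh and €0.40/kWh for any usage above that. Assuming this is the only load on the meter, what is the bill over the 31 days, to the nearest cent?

€116.04

Runtime = 8 h/day × 31 days = 248 h
Energy = 1.2 kW × 248 h = 297.6 kWh
Tier 1 (0–150 kWh): 150 × €0.38 = €57
Above 150 kWh: 147.6 × €0.40 = €59.04
Bill = €116.04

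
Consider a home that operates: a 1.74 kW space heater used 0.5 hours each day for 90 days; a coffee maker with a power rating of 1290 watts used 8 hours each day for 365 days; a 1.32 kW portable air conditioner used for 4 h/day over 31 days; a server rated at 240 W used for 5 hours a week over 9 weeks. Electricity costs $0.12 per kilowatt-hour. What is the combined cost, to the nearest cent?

space heater: Runtime = 0.5 h/day × 90 days = 45 h
space heater: 1.74 kW × 45 h = 78.3 kWh
coffee maker: Runtime = 8 h/day × 365 days = 2920 h
coffee maker: 1.29 kW × 2920 h = 3766.8 kWh
portable air conditioner: Runtime = 4 h/day × 31 days = 124 h
portable air conditioner: 1.32 kW × 124 h = 163.68 kWh
server: Runtime = 5 h/week × 9 weeks = 45 h
server: 0.24 kW × 45 h = 10.8 kWh
Total energy = 4019.58 kWh
Cost = 4019.58 × $0.12 = $482.35

$482.35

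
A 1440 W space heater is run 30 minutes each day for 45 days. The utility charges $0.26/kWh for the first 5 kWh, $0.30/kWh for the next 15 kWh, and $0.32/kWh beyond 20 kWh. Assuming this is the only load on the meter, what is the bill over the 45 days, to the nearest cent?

$9.77

Runtime = 30 min × 45 = 1350 min = 22.5 h
Energy = 1.44 kW × 22.5 h = 32.4 kWh
Tier 1 (0–5 kWh): 5 × $0.26 = $1.3
Tier 2 (5–20 kWh): 15 × $0.30 = $4.5
Above 20 kWh: 12.4 × $0.32 = $3.968
Bill = $9.77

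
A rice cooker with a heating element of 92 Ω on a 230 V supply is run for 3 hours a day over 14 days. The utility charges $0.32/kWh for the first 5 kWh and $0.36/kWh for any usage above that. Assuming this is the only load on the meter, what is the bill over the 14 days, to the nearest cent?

Power = V²/R = 230²/92 = 575 W = 0.575 kW
Runtime = 3 h/day × 14 days = 42 h
Energy = 0.575 kW × 42 h = 24.15 kWh
Tier 1 (0–5 kWh): 5 × $0.32 = $1.6
Above 5 kWh: 19.15 × $0.36 = $6.894
Bill = $8.49

$8.49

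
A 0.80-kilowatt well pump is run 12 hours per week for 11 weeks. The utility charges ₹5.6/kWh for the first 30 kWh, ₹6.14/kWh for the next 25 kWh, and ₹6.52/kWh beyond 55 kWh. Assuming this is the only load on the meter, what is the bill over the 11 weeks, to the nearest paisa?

₹651.41

Runtime = 12 h/week × 11 weeks = 132 h
Energy = 0.8 kW × 132 h = 105.6 kWh
Tier 1 (0–30 kWh): 30 × ₹5.6 = ₹168
Tier 2 (30–55 kWh): 25 × ₹6.14 = ₹153.5
Above 55 kWh: 50.6 × ₹6.52 = ₹329.912
Bill = ₹651.41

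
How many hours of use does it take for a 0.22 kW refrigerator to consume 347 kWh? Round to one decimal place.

1577.3 h

Hours = 347 kWh ÷ 0.22 kW = 1577.3 h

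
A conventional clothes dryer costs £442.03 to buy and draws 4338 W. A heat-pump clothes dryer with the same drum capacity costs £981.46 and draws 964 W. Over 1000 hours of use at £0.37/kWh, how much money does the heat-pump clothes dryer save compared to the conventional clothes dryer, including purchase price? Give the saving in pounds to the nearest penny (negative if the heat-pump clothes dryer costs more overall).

conventional clothes dryer: £442.03 + (4338/1000) kW × 1000 h × £0.37 = £442.03 + £1605.06 = £2047.09
heat-pump clothes dryer: £981.46 + (964/1000) kW × 1000 h × £0.37 = £981.46 + £356.68 = £1338.14
Saving = £2047.09 − £1338.14 = £708.95

£708.95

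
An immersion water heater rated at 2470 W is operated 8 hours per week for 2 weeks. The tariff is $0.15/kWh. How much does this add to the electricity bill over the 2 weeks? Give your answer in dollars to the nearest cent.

$5.93

Runtime = 8 h/week × 2 weeks = 16 h
Energy = 2.47 kW × 16 h = 39.52 kWh
Cost = 39.52 kWh × $0.15/kWh = $5.93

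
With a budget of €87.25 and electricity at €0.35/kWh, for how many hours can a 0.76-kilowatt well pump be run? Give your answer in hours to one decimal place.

Energy available = €87.25 ÷ €0.35/kWh = 249.2857 kWh
Hours = 249.2857 kWh ÷ 0.76 kW = 328.0 h

328.0 h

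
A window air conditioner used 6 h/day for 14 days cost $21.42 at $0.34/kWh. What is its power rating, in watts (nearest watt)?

Energy = $21.42 ÷ $0.34/kWh = 63 kWh
Runtime = 6 h/day × 14 days = 84 h
Power = 63 kWh ÷ 84 h = 0.75 kW = 750 W

750 W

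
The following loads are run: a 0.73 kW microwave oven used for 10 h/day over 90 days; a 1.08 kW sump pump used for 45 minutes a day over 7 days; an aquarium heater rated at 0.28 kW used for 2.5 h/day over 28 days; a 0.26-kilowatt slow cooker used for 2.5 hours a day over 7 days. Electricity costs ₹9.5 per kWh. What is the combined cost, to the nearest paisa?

microwave oven: Runtime = 10 h/day × 90 days = 900 h
microwave oven: 0.73 kW × 900 h = 657 kWh
sump pump: Runtime = 45 min × 7 = 315 min = 5.25 h
sump pump: 1.08 kW × 5.25 h = 5.67 kWh
aquarium heater: Runtime = 2.5 h/day × 28 days = 70 h
aquarium heater: 0.28 kW × 70 h = 19.6 kWh
slow cooker: Runtime = 2.5 h/day × 7 days = 17.5 h
slow cooker: 0.26 kW × 17.5 h = 4.55 kWh
Total energy = 686.82 kWh
Cost = 686.82 × ₹9.5 = ₹6524.79

₹6524.79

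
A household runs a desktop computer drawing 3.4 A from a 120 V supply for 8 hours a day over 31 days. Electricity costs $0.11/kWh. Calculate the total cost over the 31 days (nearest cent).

Power = 3.4 A × 120 V = 408 W = 0.408 kW
Runtime = 8 h/day × 31 days = 248 h
Energy = 0.408 kW × 248 h = 101.184 kWh
Cost = 101.184 kWh × $0.11/kWh = $11.13

$11.13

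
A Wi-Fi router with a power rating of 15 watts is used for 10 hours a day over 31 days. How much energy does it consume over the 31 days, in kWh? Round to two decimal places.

4.65 kWh

Runtime = 10 h/day × 31 days = 310 h
Energy = 0.015 kW × 310 h = 4.65 kWh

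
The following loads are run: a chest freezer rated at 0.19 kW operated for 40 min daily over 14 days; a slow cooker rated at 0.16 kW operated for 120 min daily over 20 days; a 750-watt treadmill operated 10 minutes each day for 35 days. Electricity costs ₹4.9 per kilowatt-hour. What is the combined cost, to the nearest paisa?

₹61.49

chest freezer: Runtime = 40 min × 14 = 560 min = 9.333333… h
chest freezer: 0.19 kW × 9.333333… h = 1.773333… kWh
slow cooker: Runtime = 120 min × 20 = 2400 min = 40 h
slow cooker: 0.16 kW × 40 h = 6.4 kWh
treadmill: Runtime = 10 min × 35 = 350 min = 5.833333… h
treadmill: 0.75 kW × 5.833333… h = 4.375 kWh
Total energy = 12.548333… kWh
Cost = 12.548333… × ₹4.9 = ₹61.49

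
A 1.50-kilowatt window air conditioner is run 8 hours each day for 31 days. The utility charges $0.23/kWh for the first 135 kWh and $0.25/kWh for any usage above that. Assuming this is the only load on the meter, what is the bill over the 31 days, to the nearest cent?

Runtime = 8 h/day × 31 days = 248 h
Energy = 1.5 kW × 248 h = 372 kWh
Tier 1 (0–135 kWh): 135 × $0.23 = $31.05
Above 135 kWh: 237 × $0.25 = $59.25
Bill = $90.30

$90.30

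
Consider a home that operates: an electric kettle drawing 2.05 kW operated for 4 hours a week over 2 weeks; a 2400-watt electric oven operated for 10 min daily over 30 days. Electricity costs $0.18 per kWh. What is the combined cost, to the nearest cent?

$5.11

electric kettle: Runtime = 4 h/week × 2 weeks = 8 h
electric kettle: 2.05 kW × 8 h = 16.4 kWh
electric oven: Runtime = 10 min × 30 = 300 min = 5 h
electric oven: 2.4 kW × 5 h = 12 kWh
Total energy = 28.4 kWh
Cost = 28.4 × $0.18 = $5.11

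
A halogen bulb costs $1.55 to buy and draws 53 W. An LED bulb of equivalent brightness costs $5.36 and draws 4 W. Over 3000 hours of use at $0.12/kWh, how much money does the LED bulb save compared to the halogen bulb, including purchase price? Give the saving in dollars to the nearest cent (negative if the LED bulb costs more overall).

halogen bulb: $1.55 + (53/1000) kW × 3000 h × $0.12 = $1.55 + $19.08 = $20.63
LED bulb: $5.36 + (4/1000) kW × 3000 h × $0.12 = $5.36 + $1.44 = $6.8
Saving = $20.63 − $6.8 = $13.83

$13.83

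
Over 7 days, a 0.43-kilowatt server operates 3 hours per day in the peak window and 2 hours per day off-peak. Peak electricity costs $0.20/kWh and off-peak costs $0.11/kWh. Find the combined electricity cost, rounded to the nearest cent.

$2.47

Peak energy = 0.43 kW × 3 h × 7 = 9.03 kWh
Off-peak energy = 0.43 kW × 2 h × 7 = 6.02 kWh
Cost = 9.03 × $0.20 + 6.02 × $0.11 = $1.806 + $0.6622 = $2.47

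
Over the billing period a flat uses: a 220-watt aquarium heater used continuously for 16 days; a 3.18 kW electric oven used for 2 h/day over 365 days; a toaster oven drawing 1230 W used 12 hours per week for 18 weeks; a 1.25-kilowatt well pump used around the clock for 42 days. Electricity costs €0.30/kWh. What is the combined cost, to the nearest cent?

€1179.47

aquarium heater: Runtime = 24 h × 16 = 384 h
aquarium heater: 0.22 kW × 384 h = 84.48 kWh
electric oven: Runtime = 2 h/day × 365 days = 730 h
electric oven: 3.18 kW × 730 h = 2321.4 kWh
toaster oven: Runtime = 12 h/week × 18 weeks = 216 h
toaster oven: 1.23 kW × 216 h = 265.68 kWh
well pump: Runtime = 24 h × 42 = 1008 h
well pump: 1.25 kW × 1008 h = 1260 kWh
Total energy = 3931.56 kWh
Cost = 3931.56 × €0.30 = €1179.47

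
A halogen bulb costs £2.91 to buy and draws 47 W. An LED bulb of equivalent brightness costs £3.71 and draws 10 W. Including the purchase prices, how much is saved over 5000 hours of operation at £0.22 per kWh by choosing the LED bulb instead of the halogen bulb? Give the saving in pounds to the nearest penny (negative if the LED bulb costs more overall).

£39.90

halogen bulb: £2.91 + (47/1000) kW × 5000 h × £0.22 = £2.91 + £51.7 = £54.61
LED bulb: £3.71 + (10/1000) kW × 5000 h × £0.22 = £3.71 + £11 = £14.71
Saving = £54.61 − £14.71 = £39.9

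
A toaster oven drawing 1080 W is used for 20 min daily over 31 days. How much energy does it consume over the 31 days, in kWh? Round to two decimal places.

11.16 kWh

Runtime = 20 min × 31 = 620 min = 10.333333… h
Energy = 1.08 kW × 10.333333… h = 11.16 kWh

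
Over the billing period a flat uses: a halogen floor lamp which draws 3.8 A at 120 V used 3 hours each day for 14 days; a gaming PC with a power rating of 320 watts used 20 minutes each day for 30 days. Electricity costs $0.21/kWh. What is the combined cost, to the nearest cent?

halogen floor lamp: Power = 3.8 A × 120 V = 456 W = 0.456 kW
halogen floor lamp: Runtime = 3 h/day × 14 days = 42 h
halogen floor lamp: 0.456 kW × 42 h = 19.152 kWh
gaming PC: Runtime = 20 min × 30 = 600 min = 10 h
gaming PC: 0.32 kW × 10 h = 3.2 kWh
Total energy = 22.352 kWh
Cost = 22.352 × $0.21 = $4.69

$4.69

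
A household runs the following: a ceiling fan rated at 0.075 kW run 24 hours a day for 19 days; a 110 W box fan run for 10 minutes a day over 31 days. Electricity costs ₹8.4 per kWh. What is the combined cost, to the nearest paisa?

ceiling fan: Runtime = 24 h × 19 = 456 h
ceiling fan: 0.075 kW × 456 h = 34.2 kWh
box fan: Runtime = 10 min × 31 = 310 min = 5.166666… h
box fan: 0.11 kW × 5.166666… h = 0.568333… kWh
Total energy = 34.768333… kWh
Cost = 34.768333… × ₹8.4 = ₹292.05

₹292.05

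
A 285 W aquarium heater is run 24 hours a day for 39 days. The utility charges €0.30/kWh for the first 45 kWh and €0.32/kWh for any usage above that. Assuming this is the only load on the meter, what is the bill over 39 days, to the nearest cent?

€84.46

Runtime = 24 h × 39 = 936 h
Energy = 0.285 kW × 936 h = 266.76 kWh
Tier 1 (0–45 kWh): 45 × €0.30 = €13.5
Above 45 kWh: 221.76 × €0.32 = €70.9632
Bill = €84.46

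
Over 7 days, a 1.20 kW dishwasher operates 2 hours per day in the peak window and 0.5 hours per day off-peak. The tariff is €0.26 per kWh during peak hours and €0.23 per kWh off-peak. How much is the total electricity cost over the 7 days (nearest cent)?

€5.33

Peak energy = 1.2 kW × 2 h × 7 = 16.8 kWh
Off-peak energy = 1.2 kW × 0.5 h × 7 = 4.2 kWh
Cost = 16.8 × €0.26 + 4.2 × €0.23 = €4.368 + €0.966 = €5.33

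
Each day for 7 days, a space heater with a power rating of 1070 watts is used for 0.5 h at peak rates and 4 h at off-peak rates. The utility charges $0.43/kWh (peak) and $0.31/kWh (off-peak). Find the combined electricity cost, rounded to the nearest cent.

$10.90

Peak energy = 1.07 kW × 0.5 h × 7 = 3.745 kWh
Off-peak energy = 1.07 kW × 4 h × 7 = 29.96 kWh
Cost = 3.745 × $0.43 + 29.96 × $0.31 = $1.61035 + $9.2876 = $10.90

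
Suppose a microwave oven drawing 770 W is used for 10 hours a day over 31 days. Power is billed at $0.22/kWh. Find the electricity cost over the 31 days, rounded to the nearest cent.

Runtime = 10 h/day × 31 days = 310 h
Energy = 0.77 kW × 310 h = 238.7 kWh
Cost = 238.7 kWh × $0.22/kWh = $52.51

$52.51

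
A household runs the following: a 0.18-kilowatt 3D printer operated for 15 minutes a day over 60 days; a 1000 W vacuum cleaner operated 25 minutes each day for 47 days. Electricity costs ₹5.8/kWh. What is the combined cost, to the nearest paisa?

3D printer: Runtime = 15 min × 60 = 900 min = 15 h
3D printer: 0.18 kW × 15 h = 2.7 kWh
vacuum cleaner: Runtime = 25 min × 47 = 1175 min = 19.583333… h
vacuum cleaner: 1 kW × 19.583333… h = 19.583333… kWh
Total energy = 22.283333… kWh
Cost = 22.283333… × ₹5.8 = ₹129.24

₹129.24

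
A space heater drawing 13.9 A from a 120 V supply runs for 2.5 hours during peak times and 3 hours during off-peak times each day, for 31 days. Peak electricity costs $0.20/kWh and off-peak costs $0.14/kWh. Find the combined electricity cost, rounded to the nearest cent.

$47.57

Power = 13.9 A × 120 V = 1668 W = 1.668 kW
Peak energy = 1.668 kW × 2.5 h × 31 = 129.27 kWh
Off-peak energy = 1.668 kW × 3 h × 31 = 155.124 kWh
Cost = 129.27 × $0.20 + 155.124 × $0.14 = $25.854 + $21.71736 = $47.57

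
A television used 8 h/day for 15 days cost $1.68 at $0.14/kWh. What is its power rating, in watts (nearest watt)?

100 W

Energy = $1.68 ÷ $0.14/kWh = 12 kWh
Runtime = 8 h/day × 15 days = 120 h
Power = 12 kWh ÷ 120 h = 0.1 kW = 100 W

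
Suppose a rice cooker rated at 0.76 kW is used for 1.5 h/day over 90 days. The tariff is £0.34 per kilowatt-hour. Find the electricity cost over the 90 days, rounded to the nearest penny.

£34.88

Runtime = 1.5 h/day × 90 days = 135 h
Energy = 0.76 kW × 135 h = 102.6 kWh
Cost = 102.6 kWh × £0.34/kWh = £34.88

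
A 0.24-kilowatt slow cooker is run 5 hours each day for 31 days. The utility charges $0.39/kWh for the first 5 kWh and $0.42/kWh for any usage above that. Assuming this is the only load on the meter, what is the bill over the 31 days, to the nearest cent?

Runtime = 5 h/day × 31 days = 155 h
Energy = 0.24 kW × 155 h = 37.2 kWh
Tier 1 (0–5 kWh): 5 × $0.39 = $1.95
Above 5 kWh: 32.2 × $0.42 = $13.524
Bill = $15.47

$15.47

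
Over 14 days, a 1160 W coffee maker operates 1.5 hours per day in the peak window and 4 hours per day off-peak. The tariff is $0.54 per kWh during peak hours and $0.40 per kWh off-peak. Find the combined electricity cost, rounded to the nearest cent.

Peak energy = 1.16 kW × 1.5 h × 14 = 24.36 kWh
Off-peak energy = 1.16 kW × 4 h × 14 = 64.96 kWh
Cost = 24.36 × $0.54 + 64.96 × $0.40 = $13.1544 + $25.984 = $39.14

$39.14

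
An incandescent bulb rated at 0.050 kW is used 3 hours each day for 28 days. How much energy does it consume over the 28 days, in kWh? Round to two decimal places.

4.20 kWh

Runtime = 3 h/day × 28 days = 84 h
Energy = 0.05 kW × 84 h = 4.2 kWh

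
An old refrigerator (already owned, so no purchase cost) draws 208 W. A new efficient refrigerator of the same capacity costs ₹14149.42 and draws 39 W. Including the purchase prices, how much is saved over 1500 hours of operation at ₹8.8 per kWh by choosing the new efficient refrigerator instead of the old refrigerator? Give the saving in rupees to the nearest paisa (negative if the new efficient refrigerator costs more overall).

-₹11918.62

old refrigerator: ₹0.00 + (208/1000) kW × 1500 h × ₹8.8 = ₹0.00 + ₹2745.6 = ₹2745.6
new efficient refrigerator: ₹14149.42 + (39/1000) kW × 1500 h × ₹8.8 = ₹14149.42 + ₹514.8 = ₹14664.22
Saving = ₹2745.6 − ₹14664.22 = −₹11918.62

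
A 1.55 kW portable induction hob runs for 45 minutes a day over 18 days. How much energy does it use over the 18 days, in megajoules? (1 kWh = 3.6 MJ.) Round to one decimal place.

75.3 MJ

Runtime = 45 min × 18 = 810 min = 13.5 h
Energy = 1.55 kW × 13.5 h = 20.925 kWh
= 20.925 × 3.6 MJ = 75.3 MJ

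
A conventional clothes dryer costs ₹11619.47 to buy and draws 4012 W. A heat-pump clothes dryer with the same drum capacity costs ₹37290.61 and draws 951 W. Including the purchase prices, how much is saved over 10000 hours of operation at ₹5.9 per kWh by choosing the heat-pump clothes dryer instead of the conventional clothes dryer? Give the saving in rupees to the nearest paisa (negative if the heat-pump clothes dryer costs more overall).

₹154927.86

conventional clothes dryer: ₹11619.47 + (4012/1000) kW × 10000 h × ₹5.9 = ₹11619.47 + ₹236708 = ₹248327.47
heat-pump clothes dryer: ₹37290.61 + (951/1000) kW × 10000 h × ₹5.9 = ₹37290.61 + ₹56109 = ₹93399.61
Saving = ₹248327.47 − ₹93399.61 = ₹154927.86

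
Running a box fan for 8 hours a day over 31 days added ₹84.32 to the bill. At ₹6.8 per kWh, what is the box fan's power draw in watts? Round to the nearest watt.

Energy = ₹84.32 ÷ ₹6.8/kWh = 12.4 kWh
Runtime = 8 h/day × 31 days = 248 h
Power = 12.4 kWh ÷ 248 h = 0.05 kW = 50 W

50 W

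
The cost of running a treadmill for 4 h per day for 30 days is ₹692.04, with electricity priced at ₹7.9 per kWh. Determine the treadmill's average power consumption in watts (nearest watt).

730 W

Energy = ₹692.04 ÷ ₹7.9/kWh = 87.6 kWh
Runtime = 4 h/day × 30 days = 120 h
Power = 87.6 kWh ÷ 120 h = 0.73 kW = 730 W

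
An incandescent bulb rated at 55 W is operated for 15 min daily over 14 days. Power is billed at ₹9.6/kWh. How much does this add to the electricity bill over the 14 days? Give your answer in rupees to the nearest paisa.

Runtime = 15 min × 14 = 210 min = 3.5 h
Energy = 0.055 kW × 3.5 h = 0.1925 kWh
Cost = 0.1925 kWh × ₹9.6/kWh = ₹1.85

₹1.85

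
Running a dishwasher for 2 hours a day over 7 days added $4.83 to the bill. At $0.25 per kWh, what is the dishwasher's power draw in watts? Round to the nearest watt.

1380 W

Energy = $4.83 ÷ $0.25/kWh = 19.32 kWh
Runtime = 2 h/day × 7 days = 14 h
Power = 19.32 kWh ÷ 14 h = 1.38 kW = 1380 W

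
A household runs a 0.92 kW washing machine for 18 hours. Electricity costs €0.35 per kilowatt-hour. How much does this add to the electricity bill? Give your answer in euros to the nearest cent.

Energy = 0.92 kW × 18 h = 16.56 kWh
Cost = 16.56 kWh × €0.35/kWh = €5.80

€5.80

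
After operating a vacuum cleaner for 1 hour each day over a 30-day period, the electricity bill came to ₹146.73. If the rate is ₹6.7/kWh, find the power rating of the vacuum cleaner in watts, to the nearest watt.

730 W

Energy = ₹146.73 ÷ ₹6.7/kWh = 21.9 kWh
Runtime = 1 h/day × 30 days = 30 h
Power = 21.9 kWh ÷ 30 h = 0.73 kW = 730 W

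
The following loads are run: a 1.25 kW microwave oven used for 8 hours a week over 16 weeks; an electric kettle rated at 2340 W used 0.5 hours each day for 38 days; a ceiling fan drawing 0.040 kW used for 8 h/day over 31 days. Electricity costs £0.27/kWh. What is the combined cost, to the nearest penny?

£57.88

microwave oven: Runtime = 8 h/week × 16 weeks = 128 h
microwave oven: 1.25 kW × 128 h = 160 kWh
electric kettle: Runtime = 0.5 h/day × 38 days = 19 h
electric kettle: 2.34 kW × 19 h = 44.46 kWh
ceiling fan: Runtime = 8 h/day × 31 days = 248 h
ceiling fan: 0.04 kW × 248 h = 9.92 kWh
Total energy = 214.38 kWh
Cost = 214.38 × £0.27 = £57.88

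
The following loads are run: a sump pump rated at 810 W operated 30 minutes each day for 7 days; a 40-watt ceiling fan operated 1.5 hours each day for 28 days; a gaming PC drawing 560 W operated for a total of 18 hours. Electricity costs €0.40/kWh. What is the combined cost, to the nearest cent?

sump pump: Runtime = 30 min × 7 = 210 min = 3.5 h
sump pump: 0.81 kW × 3.5 h = 2.835 kWh
ceiling fan: Runtime = 1.5 h/day × 28 days = 42 h
ceiling fan: 0.04 kW × 42 h = 1.68 kWh
gaming PC: 0.56 kW × 18 h = 10.08 kWh
Total energy = 14.595 kWh
Cost = 14.595 × €0.40 = €5.84

€5.84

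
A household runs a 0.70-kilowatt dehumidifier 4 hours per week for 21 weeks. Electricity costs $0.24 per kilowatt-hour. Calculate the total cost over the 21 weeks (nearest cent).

Runtime = 4 h/week × 21 weeks = 84 h
Energy = 0.7 kW × 84 h = 58.8 kWh
Cost = 58.8 kWh × $0.24/kWh = $14.11

$14.11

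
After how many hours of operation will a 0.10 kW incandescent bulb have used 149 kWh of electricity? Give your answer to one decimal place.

1490.0 h

Hours = 149 kWh ÷ 0.1 kW = 1490.0 h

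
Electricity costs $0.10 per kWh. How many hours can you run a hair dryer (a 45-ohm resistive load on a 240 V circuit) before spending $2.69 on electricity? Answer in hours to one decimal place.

Power = V²/R = 240²/45 = 1280 W = 1.28 kW
Energy available = $2.69 ÷ $0.10/kWh = 26.9 kWh
Hours = 26.9 kWh ÷ 1.28 kW = 21.0 h

21.0 h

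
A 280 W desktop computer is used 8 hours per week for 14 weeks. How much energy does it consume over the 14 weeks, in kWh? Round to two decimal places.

Runtime = 8 h/week × 14 weeks = 112 h
Energy = 0.28 kW × 112 h = 31.36 kWh

31.36 kWh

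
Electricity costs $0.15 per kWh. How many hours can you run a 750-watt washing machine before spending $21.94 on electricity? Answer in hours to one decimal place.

Energy available = $21.94 ÷ $0.15/kWh = 146.2667 kWh
Hours = 146.2667 kWh ÷ 0.75 kW = 195.0 h

195.0 h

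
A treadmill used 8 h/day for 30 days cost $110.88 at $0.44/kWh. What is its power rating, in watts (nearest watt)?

Energy = $110.88 ÷ $0.44/kWh = 252 kWh
Runtime = 8 h/day × 30 days = 240 h
Power = 252 kWh ÷ 240 h = 1.05 kW = 1050 W

1050 W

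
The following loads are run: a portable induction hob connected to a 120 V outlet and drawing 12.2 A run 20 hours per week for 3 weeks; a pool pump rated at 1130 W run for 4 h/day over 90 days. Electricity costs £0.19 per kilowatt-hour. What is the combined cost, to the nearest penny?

portable induction hob: Power = 12.2 A × 120 V = 1464 W = 1.464 kW
portable induction hob: Runtime = 20 h/week × 3 weeks = 60 h
portable induction hob: 1.464 kW × 60 h = 87.84 kWh
pool pump: Runtime = 4 h/day × 90 days = 360 h
pool pump: 1.13 kW × 360 h = 406.8 kWh
Total energy = 494.64 kWh
Cost = 494.64 × £0.19 = £93.98

£93.98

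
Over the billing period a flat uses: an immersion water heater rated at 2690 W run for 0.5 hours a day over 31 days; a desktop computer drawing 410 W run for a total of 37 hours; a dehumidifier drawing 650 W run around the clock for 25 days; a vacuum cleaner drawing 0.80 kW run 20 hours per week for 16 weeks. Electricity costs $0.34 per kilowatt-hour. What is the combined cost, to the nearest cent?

immersion water heater: Runtime = 0.5 h/day × 31 days = 15.5 h
immersion water heater: 2.69 kW × 15.5 h = 41.695 kWh
desktop computer: 0.41 kW × 37 h = 15.17 kWh
dehumidifier: Runtime = 24 h × 25 = 600 h
dehumidifier: 0.65 kW × 600 h = 390 kWh
vacuum cleaner: Runtime = 20 h/week × 16 weeks = 320 h
vacuum cleaner: 0.8 kW × 320 h = 256 kWh
Total energy = 702.865 kWh
Cost = 702.865 × $0.34 = $238.97

$238.97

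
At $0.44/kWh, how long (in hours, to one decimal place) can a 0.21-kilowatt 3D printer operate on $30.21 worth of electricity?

326.9 h

Energy available = $30.21 ÷ $0.44/kWh = 68.6591 kWh
Hours = 68.6591 kWh ÷ 0.21 kW = 326.9 h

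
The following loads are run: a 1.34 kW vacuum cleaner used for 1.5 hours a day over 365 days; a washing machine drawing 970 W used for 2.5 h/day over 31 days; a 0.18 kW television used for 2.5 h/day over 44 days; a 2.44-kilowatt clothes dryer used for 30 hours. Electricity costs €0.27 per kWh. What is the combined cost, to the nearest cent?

€243.49

vacuum cleaner: Runtime = 1.5 h/day × 365 days = 547.5 h
vacuum cleaner: 1.34 kW × 547.5 h = 733.65 kWh
washing machine: Runtime = 2.5 h/day × 31 days = 77.5 h
washing machine: 0.97 kW × 77.5 h = 75.175 kWh
television: Runtime = 2.5 h/day × 44 days = 110 h
television: 0.18 kW × 110 h = 19.8 kWh
clothes dryer: 2.44 kW × 30 h = 73.2 kWh
Total energy = 901.825 kWh
Cost = 901.825 × €0.27 = €243.49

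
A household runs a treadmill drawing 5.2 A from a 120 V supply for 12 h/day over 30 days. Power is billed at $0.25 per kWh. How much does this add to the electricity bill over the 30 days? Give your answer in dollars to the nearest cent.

$56.16

Power = 5.2 A × 120 V = 624 W = 0.624 kW
Runtime = 12 h/day × 30 days = 360 h
Energy = 0.624 kW × 360 h = 224.64 kWh
Cost = 224.64 kWh × $0.25/kWh = $56.16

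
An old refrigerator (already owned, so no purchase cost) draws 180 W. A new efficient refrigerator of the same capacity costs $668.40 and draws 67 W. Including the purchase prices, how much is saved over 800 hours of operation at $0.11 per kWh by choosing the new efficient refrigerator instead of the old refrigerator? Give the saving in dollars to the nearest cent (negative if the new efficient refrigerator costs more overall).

-$658.46

old refrigerator: $0.00 + (180/1000) kW × 800 h × $0.11 = $0.00 + $15.84 = $15.84
new efficient refrigerator: $668.40 + (67/1000) kW × 800 h × $0.11 = $668.40 + $5.896 = $674.296
Saving = $15.84 − $674.296 = −$658.456 → -$658.46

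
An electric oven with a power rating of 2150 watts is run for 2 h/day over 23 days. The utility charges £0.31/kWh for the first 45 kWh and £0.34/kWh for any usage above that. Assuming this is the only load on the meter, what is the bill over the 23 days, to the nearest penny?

Runtime = 2 h/day × 23 days = 46 h
Energy = 2.15 kW × 46 h = 98.9 kWh
Tier 1 (0–45 kWh): 45 × £0.31 = £13.95
Above 45 kWh: 53.9 × £0.34 = £18.326
Bill = £32.28

£32.28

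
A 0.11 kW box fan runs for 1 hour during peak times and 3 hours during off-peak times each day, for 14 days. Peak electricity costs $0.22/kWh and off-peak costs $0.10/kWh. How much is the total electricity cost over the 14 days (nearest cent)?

$0.80

Peak energy = 0.11 kW × 1 h × 14 = 1.54 kWh
Off-peak energy = 0.11 kW × 3 h × 14 = 4.62 kWh
Cost = 1.54 × $0.22 + 4.62 × $0.10 = $0.3388 + $0.462 = $0.80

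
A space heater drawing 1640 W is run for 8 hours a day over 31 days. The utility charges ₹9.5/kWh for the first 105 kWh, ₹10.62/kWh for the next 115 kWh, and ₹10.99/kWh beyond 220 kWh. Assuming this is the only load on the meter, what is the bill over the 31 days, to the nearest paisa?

Runtime = 8 h/day × 31 days = 248 h
Energy = 1.64 kW × 248 h = 406.72 kWh
Tier 1 (0–105 kWh): 105 × ₹9.5 = ₹997.5
Tier 2 (105–220 kWh): 115 × ₹10.62 = ₹1221.3
Above 220 kWh: 186.72 × ₹10.99 = ₹2052.0528
Bill = ₹4270.85

₹4270.85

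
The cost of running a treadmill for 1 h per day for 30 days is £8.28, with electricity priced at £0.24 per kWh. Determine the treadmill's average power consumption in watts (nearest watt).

1150 W

Energy = £8.28 ÷ £0.24/kWh = 34.5 kWh
Runtime = 1 h/day × 30 days = 30 h
Power = 34.5 kWh ÷ 30 h = 1.15 kW = 1150 W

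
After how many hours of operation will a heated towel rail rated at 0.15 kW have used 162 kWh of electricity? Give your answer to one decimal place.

1080.0 h

Hours = 162 kWh ÷ 0.15 kW = 1080.0 h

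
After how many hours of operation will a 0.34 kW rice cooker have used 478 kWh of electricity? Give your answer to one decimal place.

1405.9 h

Hours = 478 kWh ÷ 0.34 kW = 1405.9 h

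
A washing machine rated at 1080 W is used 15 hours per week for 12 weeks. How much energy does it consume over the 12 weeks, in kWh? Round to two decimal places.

Runtime = 15 h/week × 12 weeks = 180 h
Energy = 1.08 kW × 180 h = 194.4 kWh

194.40 kWh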